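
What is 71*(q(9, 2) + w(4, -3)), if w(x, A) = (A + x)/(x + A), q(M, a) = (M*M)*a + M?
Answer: 12212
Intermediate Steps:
q(M, a) = M + a*M**2 (q(M, a) = M**2*a + M = a*M**2 + M = M + a*M**2)
w(x, A) = 1 (w(x, A) = (A + x)/(A + x) = 1)
71*(q(9, 2) + w(4, -3)) = 71*(9*(1 + 9*2) + 1) = 71*(9*(1 + 18) + 1) = 71*(9*19 + 1) = 71*(171 + 1) = 71*172 = 12212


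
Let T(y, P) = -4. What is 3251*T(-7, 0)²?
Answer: 52016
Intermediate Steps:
3251*T(-7, 0)² = 3251*(-4)² = 3251*16 = 52016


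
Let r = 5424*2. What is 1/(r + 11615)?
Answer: 1/22463 ≈ 4.4518e-5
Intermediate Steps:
r = 10848
1/(r + 11615) = 1/(10848 + 11615) = 1/22463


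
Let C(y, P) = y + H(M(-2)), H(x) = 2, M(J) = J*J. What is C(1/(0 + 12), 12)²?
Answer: 625/144 ≈ 4.3403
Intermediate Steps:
M(J) = J²
C(y, P) = 2 + y (C(y, P) = y + 2 = 2 + y)
C(1/(0 + 12), 12)² = (2 + 1/(0 + 12))² = (2 + 1/12)² = (25/12)² = 625/144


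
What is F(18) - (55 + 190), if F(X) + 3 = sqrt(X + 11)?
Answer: -248 + sqrt(29) ≈ -242.61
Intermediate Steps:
F(X) = -3 + sqrt(11 + X) (F(X) = -3 + sqrt(X + 11) = -3 + sqrt(11 + X))
F(18) - (55 + 190) = (-3 + sqrt(11 + 18)) - (55 + 190) = (-3 + sqrt(29)) - 1*245 = (-3 + sqrt(29)) - 245 = -248 + sqrt(29)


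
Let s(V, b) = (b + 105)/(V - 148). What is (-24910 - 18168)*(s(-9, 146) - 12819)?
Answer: 86708863052/157 ≈ 5.5229e+8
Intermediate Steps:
s(V, b) = (105 + b)/(-148 + V)
(-24910 - 18168)*(s(-9, 146) - 12819) = (-24910 - 18168)*((105 + 146)/(-148 - 9) - 12819) = -43078*(251/(-157) - 12819) = -43078*(-1/157*251 - 12819) = -43078*(-251/157 - 12819) = -43078*(-2012834/157) = 86708863052/157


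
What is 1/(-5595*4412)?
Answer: -1/24685140 ≈ -4.0510e-8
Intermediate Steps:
1/(-5595*4412) = -1/5595*1/4412 = -1/24685140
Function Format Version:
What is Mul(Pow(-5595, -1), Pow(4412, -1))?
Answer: Rational(-1, 24685140) ≈ -4.0510e-8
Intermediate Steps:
Mul(Pow(-5595, -1), Pow(4412, -1)) = Mul(Rational(-1, 5595), Rational(1, 4412)) = Rational(-1, 24685140)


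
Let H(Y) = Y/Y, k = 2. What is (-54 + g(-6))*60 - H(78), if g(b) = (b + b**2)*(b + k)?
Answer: -10441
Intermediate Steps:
g(b) = (2 + b)*(b + b**2) (g(b) = (b + b**2)*(b + 2) = (b + b**2)*(2 + b) = (2 + b)*(b + b**2))
H(Y) = 1
(-54 + g(-6))*60 - H(78) = (-54 - 6*(2 + (-6)**2 + 3*(-6)))*60 - 1*1 = (-54 - 6*(2 + 36 - 18))*60 - 1 = (-54 - 6*20)*60 - 1 = (-54 - 120)*60 - 1 = -174*60 - 1 = -10440 - 1 = -10441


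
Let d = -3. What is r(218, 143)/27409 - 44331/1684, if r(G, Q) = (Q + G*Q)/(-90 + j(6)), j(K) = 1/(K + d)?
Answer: -327011607435/12416167364 ≈ -26.338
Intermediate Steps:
j(K) = 1/(-3 + K) (j(K) = 1/(K - 3) = 1/(-3 + K))
r(G, Q) = -3*Q/269 - 3*G*Q/269 (r(G, Q) = (Q + G*Q)/(-90 + 1/(-3 + 6)) = (Q + G*Q)/(-90 + 1/3) = (Q + G*Q)/(-90 + ⅓) = (Q + G*Q)/(-269/3) = (Q + G*Q)*(-3/269) = -3*Q/269 - 3*G*Q/269)
r(218, 143)/27409 - 44331/1684 = -3/269*143*(1 + 218)/27409 - 44331/1684 = -3/269*143*219*(1/27409) - 44331*1/1684 = -93951/269*1/27409 - 44331/1684 = -93951/7373021 - 44331/1684 = -327011607435/12416167364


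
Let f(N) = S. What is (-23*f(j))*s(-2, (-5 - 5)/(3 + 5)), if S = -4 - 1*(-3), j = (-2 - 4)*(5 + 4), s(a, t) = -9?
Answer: -207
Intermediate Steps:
j = -54 (j = -6*9 = -54)
S = -1 (S = -4 + 3 = -1)
f(N) = -1
(-23*f(j))*s(-2, (-5 - 5)/(3 + 5)) = -23*(-1)*(-9) = 23*(-9) = -207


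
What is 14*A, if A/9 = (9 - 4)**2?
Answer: 3150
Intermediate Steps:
A = 225 (A = 9*(9 - 4)**2 = 9*5**2 = 9*25 = 225)
14*A = 14*225 = 3150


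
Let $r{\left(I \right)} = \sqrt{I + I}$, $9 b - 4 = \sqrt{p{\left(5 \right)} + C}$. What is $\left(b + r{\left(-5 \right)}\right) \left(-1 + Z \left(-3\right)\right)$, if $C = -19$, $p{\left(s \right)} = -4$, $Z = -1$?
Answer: $\frac{8}{9} + 2 i \sqrt{10} + \frac{2 i \sqrt{23}}{9} \approx 0.88889 + 7.3903 i$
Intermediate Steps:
$b = \frac{4}{9} + \frac{i \sqrt{23}}{9}$ ($b = \frac{4}{9} + \frac{\sqrt{-4 - 19}}{9} = \frac{4}{9} + \frac{\sqrt{-23}}{9} = \frac{4}{9} + \frac{i \sqrt{23}}{9} \approx 0.44444 + 0.53287 i$)
$r{\left(I \right)} = \sqrt{2} \sqrt{I}$ ($r{\left(I \right)} = \sqrt{2 I} = \sqrt{2} \sqrt{I}$)
$\left(b + r{\left(-5 \right)}\right) \left(-1 + Z \left(-3\right)\right) = \left(\left(\frac{4}{9} + \frac{i \sqrt{23}}{9}\right) + \sqrt{2} \sqrt{-5}\right) \left(-1 - -3\right) = \left(\left(\frac{4}{9} + \frac{i \sqrt{23}}{9}\right) + \sqrt{2} i \sqrt{5}\right) \left(-1 + 3\right) = \left(\left(\frac{4}{9} + \frac{i \sqrt{23}}{9}\right) + i \sqrt{10}\right) 2 = \left(\frac{4}{9} + i \sqrt{10} + \frac{i \sqrt{23}}{9}\right) 2 = \frac{8}{9} + 2 i \sqrt{10} + \frac{2 i \sqrt{23}}{9}$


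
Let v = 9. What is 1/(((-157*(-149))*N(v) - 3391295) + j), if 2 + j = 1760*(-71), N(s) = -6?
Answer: -1/3656615 ≈ -2.7348e-7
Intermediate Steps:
j = -124962 (j = -2 + 1760*(-71) = -2 - 124960 = -124962)
1/(((-157*(-149))*N(v) - 3391295) + j) = 1/((-157*(-149)*(-6) - 3391295) - 124962) = 1/((23393*(-6) - 3391295) - 124962) = 1/((-140358 - 3391295) - 124962) = 1/(-3531653 - 124962) = 1/(-3656615) = -1/3656615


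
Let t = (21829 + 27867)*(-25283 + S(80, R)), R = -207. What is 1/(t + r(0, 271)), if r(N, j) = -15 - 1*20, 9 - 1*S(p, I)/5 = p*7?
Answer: -1/1393376483 ≈ -7.1768e-10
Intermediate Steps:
S(p, I) = 45 - 35*p (S(p, I) = 45 - 5*p*7 = 45 - 35*p)
r(N, j) = -35 (r(N, j) = -15 - 20 = -35)
t = -1393376448 (t = (21829 + 27867)*(-25283 + (45 - 35*80)) = 49696*(-25283 + (45 - 2800)) = 49696*(-25283 - 2755) = 49696*(-28038) = -1393376448)
1/(t + r(0, 271)) = 1/(-1393376448 - 35) = 1/(-1393376483) = -1/1393376483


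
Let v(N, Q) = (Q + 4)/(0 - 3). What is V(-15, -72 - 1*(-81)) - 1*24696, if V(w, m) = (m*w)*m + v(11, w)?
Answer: -77722/3 ≈ -25907.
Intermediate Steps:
v(N, Q) = -4/3 - Q/3 (v(N, Q) = (4 + Q)/(-3) = (4 + Q)*(-1/3) = -4/3 - Q/3)
V(w, m) = -4/3 - w/3 + w*m**2 (V(w, m) = (m*w)*m + (-4/3 - w/3) = w*m**2 + (-4/3 - w/3) = -4/3 - w/3 + w*m**2)
V(-15, -72 - 1*(-81)) - 1*24696 = (-4/3 - 1/3*(-15) - 15*(-72 - 1*(-81))**2) - 1*24696 = (-4/3 + 5 - 15*(-72 + 81)**2) - 24696 = (-4/3 + 5 - 15*9**2) - 24696 = (-4/3 + 5 - 15*81) - 24696 = (-4/3 + 5 - 1215) - 24696 = -3634/3 - 24696 = -77722/3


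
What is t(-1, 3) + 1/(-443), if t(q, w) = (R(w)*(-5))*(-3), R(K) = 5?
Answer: 33224/443 ≈ 74.998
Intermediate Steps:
t(q, w) = 75 (t(q, w) = (5*(-5))*(-3) = -25*(-3) = 75)
t(-1, 3) + 1/(-443) = 75 + 1/(-443) = 75 - 1/443 = 33224/443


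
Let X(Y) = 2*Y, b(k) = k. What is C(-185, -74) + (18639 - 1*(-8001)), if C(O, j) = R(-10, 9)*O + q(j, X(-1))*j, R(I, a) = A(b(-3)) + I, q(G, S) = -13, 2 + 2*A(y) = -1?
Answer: 59459/2 ≈ 29730.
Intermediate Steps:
A(y) = -3/2 (A(y) = -1 + (1/2)*(-1) = -1 - 1/2 = -3/2)
R(I, a) = -3/2 + I
C(O, j) = -13*j - 23*O/2 (C(O, j) = (-3/2 - 10)*O - 13*j = -23*O/2 - 13*j = -13*j - 23*O/2)
C(-185, -74) + (18639 - 1*(-8001)) = (-13*(-74) - 23/2*(-185)) + (18639 - 1*(-8001)) = (962 + 4255/2) + (18639 + 8001) = 6179/2 + 26640 = 59459/2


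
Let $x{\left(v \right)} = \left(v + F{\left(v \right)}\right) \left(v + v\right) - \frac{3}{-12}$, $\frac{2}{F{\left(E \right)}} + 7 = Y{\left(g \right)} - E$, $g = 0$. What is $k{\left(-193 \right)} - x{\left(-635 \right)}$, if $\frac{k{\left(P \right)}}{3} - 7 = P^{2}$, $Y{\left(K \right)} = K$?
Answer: $- \frac{436257913}{628} \approx -6.9468 \cdot 10^{5}$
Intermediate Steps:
$F{\left(E \right)} = \frac{2}{-7 - E}$ ($F{\left(E \right)} = \frac{2}{-7 + \left(0 - E\right)} = \frac{2}{-7 - E}$)
$x{\left(v \right)} = \frac{1}{4} + 2 v \left(v - \frac{2}{7 + v}\right)$ ($x{\left(v \right)} = \left(v - \frac{2}{7 + v}\right) \left(v + v\right) - \frac{3}{-12} = \left(v - \frac{2}{7 + v}\right) 2 v - - \frac{1}{4} = 2 v \left(v - \frac{2}{7 + v}\right) + \frac{1}{4} = \frac{1}{4} + 2 v \left(v - \frac{2}{7 + v}\right)$)
$k{\left(P \right)} = 21 + 3 P^{2}$
$k{\left(-193 \right)} - x{\left(-635 \right)} = \left(21 + 3 \left(-193\right)^{2}\right) - \frac{\left(-16\right) \left(-635\right) + \left(1 + 8 \left(-635\right)^{2}\right) \left(7 - 635\right)}{4 \left(7 - 635\right)} = \left(21 + 3 \cdot 37249\right) - \frac{10160 + \left(1 + 8 \cdot 403225\right) \left(-628\right)}{4 \left(-628\right)} = \left(21 + 111747\right) - \frac{1}{4} \left(- \frac{1}{628}\right) \left(10160 + \left(1 + 3225800\right) \left(-628\right)\right) = 111768 - \frac{1}{4} \left(- \frac{1}{628}\right) \left(10160 + 3225801 \left(-628\right)\right) = 111768 - \frac{1}{4} \left(- \frac{1}{628}\right) \left(10160 - 2025803028\right) = 111768 - \frac{1}{4} \left(- \frac{1}{628}\right) \left(-2025792868\right) = 111768 - \frac{506448217}{628} = - \frac{436257913}{628}$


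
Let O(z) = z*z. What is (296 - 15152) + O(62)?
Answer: -11012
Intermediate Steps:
O(z) = z²
(296 - 15152) + O(62) = (296 - 15152) + 62² = -14856 + 3844 = -11012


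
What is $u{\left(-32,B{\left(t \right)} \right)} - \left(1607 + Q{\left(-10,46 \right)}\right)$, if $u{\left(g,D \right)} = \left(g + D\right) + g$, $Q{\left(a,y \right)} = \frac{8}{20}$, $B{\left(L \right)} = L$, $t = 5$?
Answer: $- \frac{8332}{5} \approx -1666.4$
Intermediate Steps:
$Q{\left(a,y \right)} = \frac{2}{5}$ ($Q{\left(a,y \right)} = 8 \cdot \frac{1}{20} = \frac{2}{5}$)
$u{\left(g,D \right)} = D + 2 g$ ($u{\left(g,D \right)} = \left(D + g\right) + g = D + 2 g$)
$u{\left(-32,B{\left(t \right)} \right)} - \left(1607 + Q{\left(-10,46 \right)}\right) = \left(5 + 2 \left(-32\right)\right) - \left(1607 + \frac{2}{5}\right) = \left(5 - 64\right) - \frac{8037}{5} = -59 - \frac{8037}{5} = - \frac{8332}{5}$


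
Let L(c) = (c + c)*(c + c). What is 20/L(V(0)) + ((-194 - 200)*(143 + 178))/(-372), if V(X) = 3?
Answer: 190021/558 ≈ 340.54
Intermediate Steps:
L(c) = 4*c² (L(c) = (2*c)*(2*c) = 4*c²)
20/L(V(0)) + ((-194 - 200)*(143 + 178))/(-372) = 20/((4*3²)) + ((-194 - 200)*(143 + 178))/(-372) = 20/((4*9)) - 394*321*(-1/372) = 20/36 - 126474*(-1/372) = 20*(1/36) + 21079/62 = 5/9 + 21079/62 = 190021/558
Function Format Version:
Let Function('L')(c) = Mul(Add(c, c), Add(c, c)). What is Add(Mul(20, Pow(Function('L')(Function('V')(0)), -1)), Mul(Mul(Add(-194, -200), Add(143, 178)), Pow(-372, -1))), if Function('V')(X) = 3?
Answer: Rational(190021, 558) ≈ 340.54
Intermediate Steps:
Function('L')(c) = Mul(4, Pow(c, 2)) (Function('L')(c) = Mul(Mul(2, c), Mul(2, c)) = Mul(4, Pow(c, 2)))
Add(Mul(20, Pow(Function('L')(Function('V')(0)), -1)), Mul(Mul(Add(-194, -200), Add(143, 178)), Pow(-372, -1))) = Add(Mul(20, Pow(Mul(4, Pow(3, 2)), -1)), Mul(Mul(Add(-194, -200), Add(143, 178)), Pow(-372, -1))) = Add(Mul(20, Pow(Mul(4, 9), -1)), Mul(Mul(-394, 321), Rational(-1, 372))) = Add(Mul(20, Pow(36, -1)), Mul(-126474, Rational(-1, 372))) = Add(Mul(20, Rational(1, 36)), Rational(21079, 62)) = Add(Rational(5, 9), Rational(21079, 62)) = Rational(190021, 558)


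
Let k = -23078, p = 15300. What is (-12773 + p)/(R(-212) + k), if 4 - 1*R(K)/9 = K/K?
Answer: -361/3293 ≈ -0.10963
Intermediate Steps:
R(K) = 27 (R(K) = 36 - 9*K/K = 36 - 9*1 = 36 - 9 = 27)
(-12773 + p)/(R(-212) + k) = (-12773 + 15300)/(27 - 23078) = 2527/(-23051) = 2527*(-1/23051) = -361/3293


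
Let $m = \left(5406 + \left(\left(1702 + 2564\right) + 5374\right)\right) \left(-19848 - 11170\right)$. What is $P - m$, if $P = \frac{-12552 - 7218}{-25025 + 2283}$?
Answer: $\frac{5306809641073}{11371} \approx 4.667 \cdot 10^{8}$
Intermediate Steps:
$P = \frac{9885}{11371}$ ($P = - \frac{19770}{-22742} = \left(-19770\right) \left(- \frac{1}{22742}\right) = \frac{9885}{11371} \approx 0.86932$)
$m = -466696828$ ($m = \left(5406 + \left(4266 + 5374\right)\right) \left(-31018\right) = \left(5406 + 9640\right) \left(-31018\right) = 15046 \left(-31018\right) = -466696828$)
$P - m = \frac{9885}{11371} - -466696828 = \frac{9885}{11371} + 466696828 = \frac{5306809641073}{11371}$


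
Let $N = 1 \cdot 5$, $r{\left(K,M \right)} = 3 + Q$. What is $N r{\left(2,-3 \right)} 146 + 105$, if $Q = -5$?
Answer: $-1355$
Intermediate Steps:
$r{\left(K,M \right)} = -2$ ($r{\left(K,M \right)} = 3 - 5 = -2$)
$N = 5$
$N r{\left(2,-3 \right)} 146 + 105 = 5 \left(-2\right) 146 + 105 = \left(-10\right) 146 + 105 = -1460 + 105 = -1355$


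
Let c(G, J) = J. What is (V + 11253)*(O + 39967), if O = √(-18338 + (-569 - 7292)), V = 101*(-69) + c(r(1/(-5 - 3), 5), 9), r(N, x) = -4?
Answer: 171578331 + 12879*I*√2911 ≈ 1.7158e+8 + 6.9487e+5*I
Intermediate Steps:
V = -6960 (V = 101*(-69) + 9 = -6969 + 9 = -6960)
O = 3*I*√2911 (O = √(-18338 - 7861) = √(-26199) = 3*I*√2911 ≈ 161.86*I)
(V + 11253)*(O + 39967) = (-6960 + 11253)*(3*I*√2911 + 39967) = 4293*(39967 + 3*I*√2911) = 171578331 + 12879*I*√2911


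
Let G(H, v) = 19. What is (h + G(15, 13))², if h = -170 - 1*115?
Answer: 70756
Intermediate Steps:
h = -285 (h = -170 - 115 = -285)
(h + G(15, 13))² = (-285 + 19)² = (-266)² = 70756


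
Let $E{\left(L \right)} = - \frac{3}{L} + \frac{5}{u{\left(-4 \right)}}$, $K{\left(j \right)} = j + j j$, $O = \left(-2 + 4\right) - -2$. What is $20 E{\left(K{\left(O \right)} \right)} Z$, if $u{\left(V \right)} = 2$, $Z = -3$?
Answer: $-141$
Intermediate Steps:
$O = 4$ ($O = 2 + 2 = 4$)
$K{\left(j \right)} = j + j^{2}$
$E{\left(L \right)} = \frac{5}{2} - \frac{3}{L}$ ($E{\left(L \right)} = - \frac{3}{L} + \frac{5}{2} = \frac{5}{2} - \frac{3}{L}$)
$20 E{\left(K{\left(O \right)} \right)} Z = 20 \left(\frac{5}{2} - \frac{3}{4 \left(1 + 4\right)}\right) \left(-3\right) = 20 \left(\frac{5}{2} - \frac{3}{4 \cdot 5}\right) \left(-3\right) = 20 \left(\frac{5}{2} - \frac{3}{20}\right) \left(-3\right) = 20 \cdot \frac{47}{20} \left(-3\right) = 47 \left(-3\right) = -141$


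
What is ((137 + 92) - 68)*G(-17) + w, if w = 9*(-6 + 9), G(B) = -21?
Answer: -3354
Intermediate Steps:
w = 27 (w = 9*3 = 27)
((137 + 92) - 68)*G(-17) + w = ((137 + 92) - 68)*(-21) + 27 = (229 - 68)*(-21) + 27 = 161*(-21) + 27 = -3381 + 27 = -3354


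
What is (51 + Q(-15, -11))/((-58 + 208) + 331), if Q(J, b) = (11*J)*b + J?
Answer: 1851/481 ≈ 3.8482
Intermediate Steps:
Q(J, b) = J + 11*J*b (Q(J, b) = 11*J*b + J = J + 11*J*b)
(51 + Q(-15, -11))/((-58 + 208) + 331) = (51 - 15*(1 + 11*(-11)))/((-58 + 208) + 331) = (51 - 15*(1 - 121))/(150 + 331) = (51 - 15*(-120))/481 = (51 + 1800)*(1/481) = 1851*(1/481) = 1851/481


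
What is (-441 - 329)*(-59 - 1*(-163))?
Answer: -80080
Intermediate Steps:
(-441 - 329)*(-59 - 1*(-163)) = -770*(-59 + 163) = -770*104 = -80080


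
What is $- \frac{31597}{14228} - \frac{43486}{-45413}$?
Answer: $- \frac{816195753}{646136164} \approx -1.2632$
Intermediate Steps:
$- \frac{31597}{14228} - \frac{43486}{-45413} = \left(-31597\right) \frac{1}{14228} - - \frac{43486}{45413} = - \frac{31597}{14228} + \frac{43486}{45413} = - \frac{816195753}{646136164}$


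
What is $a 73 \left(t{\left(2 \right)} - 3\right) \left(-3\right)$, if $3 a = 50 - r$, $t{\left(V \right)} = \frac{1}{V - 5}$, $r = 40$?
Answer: $\frac{7300}{3} \approx 2433.3$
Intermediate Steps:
$t{\left(V \right)} = \frac{1}{-5 + V}$
$a = \frac{10}{3}$ ($a = \frac{50 - 40}{3} = \frac{1}{3} \cdot 10 = \frac{10}{3} \approx 3.3333$)
$a 73 \left(t{\left(2 \right)} - 3\right) \left(-3\right) = \frac{10}{3} \cdot 73 \left(\frac{1}{-5 + 2} - 3\right) \left(-3\right) = \frac{730 \left(\frac{1}{-3} - 3\right) \left(-3\right)}{3} = \frac{730 \left(- \frac{1}{3} - 3\right) \left(-3\right)}{3} = \frac{730 \left(\left(- \frac{10}{3}\right) \left(-3\right)\right)}{3} = \frac{730}{3} \cdot 10 = \frac{7300}{3}$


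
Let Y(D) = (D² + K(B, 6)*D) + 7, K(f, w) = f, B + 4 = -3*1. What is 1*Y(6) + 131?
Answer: 132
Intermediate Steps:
B = -7 (B = -4 - 3*1 = -4 - 3 = -7)
Y(D) = 7 + D² - 7*D (Y(D) = (D² - 7*D) + 7 = 7 + D² - 7*D)
1*Y(6) + 131 = 1*(7 + 6² - 7*6) + 131 = 1*(7 + 36 - 42) + 131 = 1*1 + 131 = 1 + 131 = 132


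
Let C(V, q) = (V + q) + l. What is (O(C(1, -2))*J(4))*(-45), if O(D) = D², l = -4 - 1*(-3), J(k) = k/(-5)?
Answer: 144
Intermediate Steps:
J(k) = -k/5 (J(k) = k*(-⅕) = -k/5)
l = -1 (l = -4 + 3 = -1)
C(V, q) = -1 + V + q (C(V, q) = (V + q) - 1 = -1 + V + q)
(O(C(1, -2))*J(4))*(-45) = ((-1 + 1 - 2)²*(-⅕*4))*(-45) = ((-2)²*(-⅘))*(-45) = (4*(-⅘))*(-45) = -16/5*(-45) = 144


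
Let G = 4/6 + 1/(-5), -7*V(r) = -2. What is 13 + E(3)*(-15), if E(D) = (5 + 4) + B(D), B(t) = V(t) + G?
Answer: -933/7 ≈ -133.29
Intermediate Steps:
V(r) = 2/7 (V(r) = -⅐*(-2) = 2/7)
G = 7/15 (G = 4*(⅙) + 1*(-⅕) = ⅔ - ⅕ = 7/15 ≈ 0.46667)
B(t) = 79/105 (B(t) = 2/7 + 7/15 = 79/105)
E(D) = 1024/105 (E(D) = (5 + 4) + 79/105 = 9 + 79/105 = 1024/105)
13 + E(3)*(-15) = 13 + (1024/105)*(-15) = 13 - 1024/7 = -933/7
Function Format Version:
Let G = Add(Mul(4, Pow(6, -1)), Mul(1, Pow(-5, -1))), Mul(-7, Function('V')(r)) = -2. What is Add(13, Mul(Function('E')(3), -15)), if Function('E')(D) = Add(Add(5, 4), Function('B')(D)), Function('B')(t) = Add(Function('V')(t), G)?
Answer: Rational(-933, 7) ≈ -133.29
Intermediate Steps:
Function('V')(r) = Rational(2, 7) (Function('V')(r) = Mul(Rational(-1, 7), -2) = Rational(2, 7))
G = Rational(7, 15) (G = Add(Mul(4, Rational(1, 6)), Mul(1, Rational(-1, 5))) = Add(Rational(2, 3), Rational(-1, 5)) = Rational(7, 15) ≈ 0.46667)
Function('B')(t) = Rational(79, 105) (Function('B')(t) = Add(Rational(2, 7), Rational(7, 15)) = Rational(79, 105))
Function('E')(D) = Rational(1024, 105) (Function('E')(D) = Add(Add(5, 4), Rational(79, 105)) = Add(9, Rational(79, 105)) = Rational(1024, 105))
Add(13, Mul(Function('E')(3), -15)) = Add(13, Mul(Rational(1024, 105), -15)) = Add(13, Rational(-1024, 7)) = Rational(-933, 7)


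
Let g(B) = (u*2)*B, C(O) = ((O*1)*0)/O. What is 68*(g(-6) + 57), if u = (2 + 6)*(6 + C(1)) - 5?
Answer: -31212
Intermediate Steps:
C(O) = 0 (C(O) = (O*0)/O = 0/O = 0)
u = 43 (u = (2 + 6)*(6 + 0) - 5 = 8*6 - 5 = 48 - 5 = 43)
g(B) = 86*B (g(B) = (43*2)*B = 86*B)
68*(g(-6) + 57) = 68*(86*(-6) + 57) = 68*(-516 + 57) = 68*(-459) = -31212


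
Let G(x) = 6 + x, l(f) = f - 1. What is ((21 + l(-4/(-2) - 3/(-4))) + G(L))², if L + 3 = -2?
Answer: 9025/16 ≈ 564.06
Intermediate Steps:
L = -5 (L = -3 - 2 = -5)
l(f) = -1 + f
((21 + l(-4/(-2) - 3/(-4))) + G(L))² = ((21 + (-1 + (-4/(-2) - 3/(-4)))) + (6 - 5))² = ((21 + (-1 + (-4*(-½) - 3*(-¼)))) + 1)² = ((21 + (-1 + (2 + ¾))) + 1)² = ((21 + (-1 + 11/4)) + 1)² = ((21 + 7/4) + 1)² = (91/4 + 1)² = (95/4)² = 9025/16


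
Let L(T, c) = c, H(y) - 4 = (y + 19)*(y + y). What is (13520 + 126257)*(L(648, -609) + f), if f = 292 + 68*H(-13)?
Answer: -1489044381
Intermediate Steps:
H(y) = 4 + 2*y*(19 + y) (H(y) = 4 + (y + 19)*(y + y) = 4 + (19 + y)*(2*y) = 4 + 2*y*(19 + y))
f = -10044 (f = 292 + 68*(4 + 2*(-13)**2 + 38*(-13)) = 292 + 68*(4 + 2*169 - 494) = 292 + 68*(4 + 338 - 494) = 292 + 68*(-152) = 292 - 10336 = -10044)
(13520 + 126257)*(L(648, -609) + f) = (13520 + 126257)*(-609 - 10044) = 139777*(-10653) = -1489044381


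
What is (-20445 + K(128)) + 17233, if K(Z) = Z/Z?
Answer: -3211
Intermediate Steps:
K(Z) = 1
(-20445 + K(128)) + 17233 = (-20445 + 1) + 17233 = -20444 + 17233 = -3211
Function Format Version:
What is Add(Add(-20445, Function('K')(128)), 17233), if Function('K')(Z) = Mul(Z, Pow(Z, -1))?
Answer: -3211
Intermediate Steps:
Function('K')(Z) = 1
Add(Add(-20445, Function('K')(128)), 17233) = Add(Add(-20445, 1), 17233) = Add(-20444, 17233) = -3211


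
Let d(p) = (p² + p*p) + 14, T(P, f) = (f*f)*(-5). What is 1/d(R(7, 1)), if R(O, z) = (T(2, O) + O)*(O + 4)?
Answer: 1/13707862 ≈ 7.2951e-8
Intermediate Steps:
T(P, f) = -5*f² (T(P, f) = f²*(-5) = -5*f²)
R(O, z) = (4 + O)*(O - 5*O²) (R(O, z) = (-5*O² + O)*(O + 4) = (O - 5*O²)*(4 + O) = (4 + O)*(O - 5*O²))
d(p) = 14 + 2*p² (d(p) = (p² + p²) + 14 = 2*p² + 14 = 14 + 2*p²)
1/d(R(7, 1)) = 1/(14 + 2*(7*(4 - 19*7 - 5*7²))²) = 1/(14 + 2*(7*(4 - 133 - 5*49))²) = 1/(14 + 2*(7*(4 - 133 - 245))²) = 1/(14 + 2*(7*(-374))²) = 1/(14 + 2*(-2618)²) = 1/(14 + 2*6853924) = 1/(14 + 13707848) = 1/13707862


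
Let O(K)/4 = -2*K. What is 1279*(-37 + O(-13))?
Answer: 85693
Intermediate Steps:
O(K) = -8*K (O(K) = 4*(-2*K) = -8*K)
1279*(-37 + O(-13)) = 1279*(-37 - 8*(-13)) = 1279*(-37 + 104) = 1279*67 = 85693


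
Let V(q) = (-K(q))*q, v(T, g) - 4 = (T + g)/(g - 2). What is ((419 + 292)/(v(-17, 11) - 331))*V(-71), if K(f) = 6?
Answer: -908658/983 ≈ -924.37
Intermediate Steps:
v(T, g) = 4 + (T + g)/(-2 + g) (v(T, g) = 4 + (T + g)/(g - 2) = 4 + (T + g)/(-2 + g))
V(q) = -6*q (V(q) = (-1*6)*q = -6*q)
((419 + 292)/(v(-17, 11) - 331))*V(-71) = ((419 + 292)/((-8 - 17 + 5*11)/(-2 + 11) - 331))*(-6*(-71)) = (711/((-8 - 17 + 55)/9 - 331))*426 = (711/((1/9)*30 - 331))*426 = (711/(10/3 - 331))*426 = (711/(-983/3))*426 = (711*(-3/983))*426 = -2133/983*426 = -908658/983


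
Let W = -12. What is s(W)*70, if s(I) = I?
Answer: -840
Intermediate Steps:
s(W)*70 = -12*70 = -840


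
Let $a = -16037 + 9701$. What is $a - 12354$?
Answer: $-18690$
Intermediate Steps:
$a = -6336$
$a - 12354 = -6336 - 12354 = -18690$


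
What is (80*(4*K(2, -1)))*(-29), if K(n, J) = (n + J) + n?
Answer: -27840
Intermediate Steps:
K(n, J) = J + 2*n (K(n, J) = (J + n) + n = J + 2*n)
(80*(4*K(2, -1)))*(-29) = (80*(4*(-1 + 2*2)))*(-29) = (80*(4*(-1 + 4)))*(-29) = (80*(4*3))*(-29) = (80*12)*(-29) = 960*(-29) = -27840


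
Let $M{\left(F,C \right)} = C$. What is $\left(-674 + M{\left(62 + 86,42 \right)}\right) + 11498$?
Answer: $10866$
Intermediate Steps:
$\left(-674 + M{\left(62 + 86,42 \right)}\right) + 11498 = \left(-674 + 42\right) + 11498 = -632 + 11498 = 10866$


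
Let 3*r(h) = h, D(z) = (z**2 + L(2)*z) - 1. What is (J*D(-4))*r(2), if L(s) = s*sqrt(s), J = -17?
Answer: -170 + 272*sqrt(2)/3 ≈ -41.778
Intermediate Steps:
L(s) = s**(3/2)
D(z) = -1 + z**2 + 2*z*sqrt(2) (D(z) = (z**2 + 2**(3/2)*z) - 1 = (z**2 + (2*sqrt(2))*z) - 1 = (z**2 + 2*z*sqrt(2)) - 1 = -1 + z**2 + 2*z*sqrt(2))
r(h) = h/3
(J*D(-4))*r(2) = (-17*(-1 + (-4)**2 + 2*(-4)*sqrt(2)))*((1/3)*2) = -17*(-1 + 16 - 8*sqrt(2))*(2/3) = -17*(15 - 8*sqrt(2))*(2/3) = (-255 + 136*sqrt(2))*(2/3) = -170 + 272*sqrt(2)/3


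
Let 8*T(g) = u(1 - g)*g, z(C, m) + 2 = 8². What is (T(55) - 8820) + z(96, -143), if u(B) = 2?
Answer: -34977/4 ≈ -8744.3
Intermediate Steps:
z(C, m) = 62 (z(C, m) = -2 + 8² = -2 + 64 = 62)
T(g) = g/4 (T(g) = (2*g)/8 = g/4)
(T(55) - 8820) + z(96, -143) = ((¼)*55 - 8820) + 62 = (55/4 - 8820) + 62 = -35225/4 + 62 = -34977/4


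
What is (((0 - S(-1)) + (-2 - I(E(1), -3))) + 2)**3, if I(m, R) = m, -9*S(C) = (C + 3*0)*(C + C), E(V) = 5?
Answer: -79507/729 ≈ -109.06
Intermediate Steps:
S(C) = -2*C**2/9 (S(C) = -(C + 3*0)*(C + C)/9 = -(C + 0)*2*C/9 = -C*2*C/9 = -2*C**2/9)
(((0 - S(-1)) + (-2 - I(E(1), -3))) + 2)**3 = (((0 - (-2)*(-1)**2/9) + (-2 - 1*5)) + 2)**3 = (((0 - (-2)/9) + (-2 - 5)) + 2)**3 = (((0 - 1*(-2/9)) - 7) + 2)**3 = (((0 + 2/9) - 7) + 2)**3 = ((2/9 - 7) + 2)**3 = (-61/9 + 2)**3 = (-43/9)**3 = -79507/729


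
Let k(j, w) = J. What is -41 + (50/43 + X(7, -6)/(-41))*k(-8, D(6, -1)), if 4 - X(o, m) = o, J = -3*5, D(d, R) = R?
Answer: -104968/1763 ≈ -59.539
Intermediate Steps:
J = -15 (J = -3*5 = -15)
X(o, m) = 4 - o
k(j, w) = -15
-41 + (50/43 + X(7, -6)/(-41))*k(-8, D(6, -1)) = -41 + (50/43 + (4 - 1*7)/(-41))*(-15) = -41 + (50*(1/43) + (4 - 7)*(-1/41))*(-15) = -41 + (50/43 - 3*(-1/41))*(-15) = -41 + (50/43 + 3/41)*(-15) = -41 + (2179/1763)*(-15) = -41 - 32685/1763 = -104968/1763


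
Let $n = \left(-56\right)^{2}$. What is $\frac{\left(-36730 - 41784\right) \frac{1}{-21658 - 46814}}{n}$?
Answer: $\frac{39257}{107364096} \approx 0.00036564$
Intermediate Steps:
$n = 3136$
$\frac{\left(-36730 - 41784\right) \frac{1}{-21658 - 46814}}{n} = \frac{\left(-36730 - 41784\right) \frac{1}{-21658 - 46814}}{3136} = - \frac{78514}{-68472} \cdot \frac{1}{3136} = \left(-78514\right) \left(- \frac{1}{68472}\right) \frac{1}{3136} = \frac{39257}{34236} \cdot \frac{1}{3136} = \frac{39257}{107364096}$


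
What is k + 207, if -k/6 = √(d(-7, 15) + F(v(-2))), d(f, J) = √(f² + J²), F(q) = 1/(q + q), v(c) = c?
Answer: 207 - 3*√(-1 + 4*√274) ≈ 182.77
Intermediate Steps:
F(q) = 1/(2*q)
d(f, J) = √(J² + f²)
k = -6*√(-¼ + √274) (k = -6*√(√(15² + (-7)²) + (½)/(-2)) = -6*√(√(225 + 49) + (½)*(-½)) = -6*√(√274 - ¼) = -6*√(-¼ + √274) ≈ -24.226)
k + 207 = -3*√(-1 + 4*√274) + 207 = 207 - 3*√(-1 + 4*√274)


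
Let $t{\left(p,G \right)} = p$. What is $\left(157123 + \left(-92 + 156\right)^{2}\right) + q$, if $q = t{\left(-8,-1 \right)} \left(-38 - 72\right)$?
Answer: $162099$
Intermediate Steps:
$q = 880$ ($q = - 8 \left(-38 - 72\right) = \left(-8\right) \left(-110\right) = 880$)
$\left(157123 + \left(-92 + 156\right)^{2}\right) + q = \left(157123 + \left(-92 + 156\right)^{2}\right) + 880 = \left(157123 + 64^{2}\right) + 880 = \left(157123 + 4096\right) + 880 = 161219 + 880 = 162099$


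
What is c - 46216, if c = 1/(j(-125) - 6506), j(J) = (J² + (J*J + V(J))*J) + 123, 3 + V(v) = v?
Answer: -89099040729/1927883 ≈ -46216.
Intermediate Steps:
V(v) = -3 + v
j(J) = 123 + J² + J*(-3 + J + J²) (j(J) = (J² + (J*J + (-3 + J))*J) + 123 = (J² + (J² + (-3 + J))*J) + 123 = (J² + (-3 + J + J²)*J) + 123 = (J² + J*(-3 + J + J²)) + 123 = 123 + J² + J*(-3 + J + J²))
c = -1/1927883 (c = 1/((123 + (-125)² + (-125)³ - 125*(-3 - 125)) - 6506) = 1/((123 + 15625 - 1953125 - 125*(-128)) - 6506) = 1/((123 + 15625 - 1953125 + 16000) - 6506) = 1/(-1921377 - 6506) = 1/(-1927883) = -1/1927883 ≈ -5.1870e-7)
c - 46216 = -1/1927883 - 46216 = -89099040729/1927883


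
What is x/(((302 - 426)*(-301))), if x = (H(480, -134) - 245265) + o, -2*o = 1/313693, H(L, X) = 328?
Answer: -153670044683/23416555064 ≈ -6.5625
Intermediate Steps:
o = -1/627386 (o = -½/313693 = -½*1/313693 = -1/627386 ≈ -1.5939e-6)
x = -153670044683/627386 (x = (328 - 245265) - 1/627386 = -244937 - 1/627386 = -153670044683/627386 ≈ -2.4494e+5)
x/(((302 - 426)*(-301))) = -153670044683*(-1/(301*(302 - 426)))/627386 = -153670044683/(627386*((-124*(-301)))) = -153670044683/627386/37324 = -153670044683/627386*1/37324 = -153670044683/23416555064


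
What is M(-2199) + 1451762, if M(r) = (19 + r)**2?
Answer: 6204162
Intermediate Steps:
M(-2199) + 1451762 = (19 - 2199)**2 + 1451762 = (-2180)**2 + 1451762 = 4752400 + 1451762 = 6204162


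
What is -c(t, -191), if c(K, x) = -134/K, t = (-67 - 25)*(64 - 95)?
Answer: 67/1426 ≈ 0.046985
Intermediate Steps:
t = 2852 (t = -92*(-31) = 2852)
-c(t, -191) = -(-134)/2852 = -1*(-67/1426) = 67/1426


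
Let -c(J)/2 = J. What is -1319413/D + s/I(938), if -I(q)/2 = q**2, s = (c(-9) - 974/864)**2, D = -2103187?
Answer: 433183505446142429/690686638797625344 ≈ 0.62718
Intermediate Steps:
c(J) = -2*J
s = 53129521/186624 (s = (-2*(-9) - 974/864)**2 = (18 - 974*1/864)**2 = (18 - 487/432)**2 = (7289/432)**2 = 53129521/186624 ≈ 284.69)
I(q) = -2*q**2
-1319413/D + s/I(938) = -1319413/(-2103187) + 53129521/(186624*((-2*938**2))) = -1319413*(-1/2103187) + 53129521/(186624*((-2*879844))) = 1319413/2103187 + (53129521/186624)/(-1759688) = 1319413/2103187 + (53129521/186624)*(-1/1759688) = 1319413/2103187 - 53129521/328400013312 = 433183505446142429/690686638797625344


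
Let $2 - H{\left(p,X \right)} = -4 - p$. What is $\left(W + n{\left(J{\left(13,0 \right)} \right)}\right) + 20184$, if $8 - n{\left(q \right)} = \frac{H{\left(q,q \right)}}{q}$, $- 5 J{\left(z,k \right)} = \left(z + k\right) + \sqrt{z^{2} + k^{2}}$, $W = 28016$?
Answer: $\frac{626706}{13} \approx 48208.0$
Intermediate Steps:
$H{\left(p,X \right)} = 6 + p$ ($H{\left(p,X \right)} = 2 - \left(-4 - p\right) = 2 + \left(4 + p\right) = 6 + p$)
$J{\left(z,k \right)} = - \frac{k}{5} - \frac{z}{5} - \frac{\sqrt{k^{2} + z^{2}}}{5}$ ($J{\left(z,k \right)} = - \frac{\left(z + k\right) + \sqrt{z^{2} + k^{2}}}{5} = - \frac{\left(k + z\right) + \sqrt{k^{2} + z^{2}}}{5} = - \frac{k + z + \sqrt{k^{2} + z^{2}}}{5} = - \frac{k}{5} - \frac{z}{5} - \frac{\sqrt{k^{2} + z^{2}}}{5}$)
$n{\left(q \right)} = 8 - \frac{6 + q}{q}$
$\left(W + n{\left(J{\left(13,0 \right)} \right)}\right) + 20184 = \left(28016 + \left(7 - \frac{6}{\left(- \frac{1}{5}\right) 0 - \frac{13}{5} - \frac{\sqrt{0^{2} + 13^{2}}}{5}}\right)\right) + 20184 = \left(28016 + \left(7 - \frac{6}{0 - \frac{13}{5} - \frac{\sqrt{0 + 169}}{5}}\right)\right) + 20184 = \left(28016 + \left(7 - \frac{6}{0 - \frac{13}{5} - \frac{\sqrt{169}}{5}}\right)\right) + 20184 = \left(28016 + \left(7 - \frac{6}{0 - \frac{13}{5} - \frac{13}{5}}\right)\right) + 20184 = \left(28016 + \left(7 - \frac{6}{- \frac{26}{5}}\right)\right) + 20184 = \left(28016 + \left(7 - - \frac{15}{13}\right)\right) + 20184 = \left(28016 + \left(7 + \frac{15}{13}\right)\right) + 20184 = \left(28016 + \frac{106}{13}\right) + 20184 = \frac{364314}{13} + 20184 = \frac{626706}{13}$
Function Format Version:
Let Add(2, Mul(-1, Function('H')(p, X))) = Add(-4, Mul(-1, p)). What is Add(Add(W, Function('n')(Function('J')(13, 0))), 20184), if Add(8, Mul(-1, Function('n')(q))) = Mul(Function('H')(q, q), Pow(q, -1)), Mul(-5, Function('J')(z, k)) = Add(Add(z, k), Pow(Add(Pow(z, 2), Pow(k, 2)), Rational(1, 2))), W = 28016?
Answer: Rational(626706, 13) ≈ 48208.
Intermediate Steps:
Function('H')(p, X) = Add(6, p) (Function('H')(p, X) = Add(2, Mul(-1, Add(-4, Mul(-1, p)))) = Add(2, Add(4, p)) = Add(6, p))
Function('J')(z, k) = Add(Mul(Rational(-1, 5), k), Mul(Rational(-1, 5), z), Mul(Rational(-1, 5), Pow(Add(Pow(k, 2), Pow(z, 2)), Rational(1, 2)))) (Function('J')(z, k) = Mul(Rational(-1, 5), Add(Add(z, k), Pow(Add(Pow(z, 2), Pow(k, 2)), Rational(1, 2)))) = Mul(Rational(-1, 5), Add(Add(k, z), Pow(Add(Pow(k, 2), Pow(z, 2)), Rational(1, 2)))) = Mul(Rational(-1, 5), Add(k, z, Pow(Add(Pow(k, 2), Pow(z, 2)), Rational(1, 2)))) = Add(Mul(Rational(-1, 5), k), Mul(Rational(-1, 5), z), Mul(Rational(-1, 5), Pow(Add(Pow(k, 2), Pow(z, 2)), Rational(1, 2)))))
Function('n')(q) = Add(8, Mul(-1, Pow(q, -1), Add(6, q))) (Function('n')(q) = Add(8, Mul(-1, Mul(Add(6, q), Pow(q, -1)))) = Add(8, Mul(-1, Mul(Pow(q, -1), Add(6, q)))) = Add(8, Mul(-1, Pow(q, -1), Add(6, q))))
Add(Add(W, Function('n')(Function('J')(13, 0))), 20184) = Add(Add(28016, Add(7, Mul(-6, Pow(Add(Mul(Rational(-1, 5), 0), Mul(Rational(-1, 5), 13), Mul(Rational(-1, 5), Pow(Add(Pow(0, 2), Pow(13, 2)), Rational(1, 2)))), -1)))), 20184) = Add(Add(28016, Add(7, Mul(-6, Pow(Add(0, Rational(-13, 5), Mul(Rational(-1, 5), Pow(Add(0, 169), Rational(1, 2)))), -1)))), 20184) = Add(Add(28016, Add(7, Mul(-6, Pow(Add(0, Rational(-13, 5), Mul(Rational(-1, 5), Pow(169, Rational(1, 2)))), -1)))), 20184) = Add(Add(28016, Add(7, Mul(-6, Pow(Add(0, Rational(-13, 5), Mul(Rational(-1, 5), 13)), -1)))), 20184) = Add(Add(28016, Add(7, Mul(-6, Pow(Add(0, Rational(-13, 5), Rational(-13, 5)), -1)))), 20184) = Add(Add(28016, Add(7, Mul(-6, Pow(Rational(-26, 5), -1)))), 20184) = Add(Add(28016, Add(7, Mul(-6, Rational(-5, 26)))), 20184) = Add(Add(28016, Add(7, Rational(15, 13))), 20184) = Add(Add(28016, Rational(106, 13)), 20184) = Add(Rational(364314, 13), 20184) = Rational(626706, 13)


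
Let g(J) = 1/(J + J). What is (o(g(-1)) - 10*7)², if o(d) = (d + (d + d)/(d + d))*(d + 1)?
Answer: 77841/16 ≈ 4865.1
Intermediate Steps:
g(J) = 1/(2*J)
o(d) = (1 + d)² (o(d) = (d + (2*d)/((2*d)))*(1 + d) = (d + (2*d)*(1/(2*d)))*(1 + d) = (d + 1)*(1 + d) = (1 + d)*(1 + d) = (1 + d)²)
(o(g(-1)) - 10*7)² = ((1 + ((½)/(-1))² + 2*((½)/(-1))) - 10*7)² = ((1 + ((½)*(-1))² + 2*((½)*(-1))) - 70)² = ((1 + (-½)² + 2*(-½)) - 70)² = ((1 + ¼ - 1) - 70)² = (¼ - 70)² = (-279/4)² = 77841/16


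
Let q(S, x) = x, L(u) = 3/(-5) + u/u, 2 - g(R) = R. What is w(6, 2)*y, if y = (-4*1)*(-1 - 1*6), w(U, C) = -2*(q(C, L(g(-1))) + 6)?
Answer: -1792/5 ≈ -358.40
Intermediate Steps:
g(R) = 2 - R
L(u) = 2/5 (L(u) = 3*(-1/5) + 1 = -3/5 + 1 = 2/5)
w(U, C) = -64/5 (w(U, C) = -2*(2/5 + 6) = -2*32/5 = -64/5)
y = 28 (y = -4*(-1 - 6) = -4*(-7) = 28)
w(6, 2)*y = -64/5*28 = -1792/5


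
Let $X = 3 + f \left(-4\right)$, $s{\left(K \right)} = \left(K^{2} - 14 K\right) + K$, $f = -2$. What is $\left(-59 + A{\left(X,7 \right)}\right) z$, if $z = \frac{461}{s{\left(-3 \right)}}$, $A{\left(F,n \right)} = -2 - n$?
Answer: $- \frac{7837}{12} \approx -653.08$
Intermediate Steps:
$s{\left(K \right)} = K^{2} - 13 K$
$X = 11$ ($X = 3 - -8 = 3 + 8 = 11$)
$z = \frac{461}{48}$ ($z = \frac{461}{\left(-3\right) \left(-13 - 3\right)} = \frac{461}{\left(-3\right) \left(-16\right)} = \frac{461}{48} \approx 9.6042$)
$\left(-59 + A{\left(X,7 \right)}\right) z = \left(-59 - 9\right) \frac{461}{48} = \left(-68\right) \frac{461}{48} = - \frac{7837}{12}$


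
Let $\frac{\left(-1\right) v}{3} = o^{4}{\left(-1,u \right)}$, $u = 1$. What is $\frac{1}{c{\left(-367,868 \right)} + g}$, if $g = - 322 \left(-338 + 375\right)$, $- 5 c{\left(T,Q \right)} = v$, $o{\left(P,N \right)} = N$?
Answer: $- \frac{5}{59567} \approx -8.3939 \cdot 10^{-5}$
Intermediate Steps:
$v = -3$ ($v = - 3 \cdot 1^{4} = \left(-3\right) 1 = -3$)
$c{\left(T,Q \right)} = \frac{3}{5}$ ($c{\left(T,Q \right)} = \left(- \frac{1}{5}\right) \left(-3\right) = \frac{3}{5}$)
$g = -11914$ ($g = \left(-322\right) 37 = -11914$)
$\frac{1}{c{\left(-367,868 \right)} + g} = \frac{1}{\frac{3}{5} - 11914} = \frac{1}{- \frac{59567}{5}} = - \frac{5}{59567}$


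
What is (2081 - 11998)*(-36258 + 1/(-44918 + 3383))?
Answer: 14934764299427/41535 ≈ 3.5957e+8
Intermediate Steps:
(2081 - 11998)*(-36258 + 1/(-44918 + 3383)) = -9917*(-36258 + 1/(-41535)) = -9917*(-36258 - 1/41535) = -9917*(-1505976031/41535) = 14934764299427/41535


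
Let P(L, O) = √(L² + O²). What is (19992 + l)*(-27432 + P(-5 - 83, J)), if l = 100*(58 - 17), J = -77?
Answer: -660891744 + 265012*√113 ≈ -6.5807e+8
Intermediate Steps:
l = 4100 (l = 100*41 = 4100)
(19992 + l)*(-27432 + P(-5 - 83, J)) = (19992 + 4100)*(-27432 + √((-5 - 83)² + (-77)²)) = 24092*(-27432 + √((-88)² + 5929)) = 24092*(-27432 + √(7744 + 5929)) = 24092*(-27432 + √13673) = 24092*(-27432 + 11*√113) = -660891744 + 265012*√113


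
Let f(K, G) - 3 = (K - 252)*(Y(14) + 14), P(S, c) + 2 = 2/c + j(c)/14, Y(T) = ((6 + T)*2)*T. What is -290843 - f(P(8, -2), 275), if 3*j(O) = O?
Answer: -433346/3 ≈ -1.4445e+5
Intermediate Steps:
Y(T) = T*(12 + 2*T) (Y(T) = (12 + 2*T)*T = T*(12 + 2*T))
j(O) = O/3
P(S, c) = -2 + 2/c + c/42 (P(S, c) = -2 + (2/c + (c/3)/14) = -2 + (2/c + (c/3)*(1/14)) = -2 + (2/c + c/42) = -2 + 2/c + c/42)
f(K, G) = -144645 + 574*K (f(K, G) = 3 + (K - 252)*(2*14*(6 + 14) + 14) = 3 + (-252 + K)*(2*14*20 + 14) = 3 + (-252 + K)*(560 + 14) = 3 + (-252 + K)*574 = 3 + (-144648 + 574*K) = -144645 + 574*K)
-290843 - f(P(8, -2), 275) = -290843 - (-144645 + 574*(-2 + 2/(-2) + (1/42)*(-2))) = -290843 - (-144645 + 574*(-2 + 2*(-1/2) - 1/21)) = -290843 - (-144645 + 574*(-2 - 1 - 1/21)) = -290843 - (-144645 + 574*(-64/21)) = -290843 - (-144645 - 5248/3) = -290843 - 1*(-439183/3) = -290843 + 439183/3 = -433346/3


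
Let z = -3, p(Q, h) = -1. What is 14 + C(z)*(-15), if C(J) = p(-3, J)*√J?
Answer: 14 + 15*I*√3 ≈ 14.0 + 25.981*I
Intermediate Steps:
C(J) = -√J
14 + C(z)*(-15) = 14 - √(-3)*(-15) = 14 - I*√3*(-15) = 14 + 15*I*√3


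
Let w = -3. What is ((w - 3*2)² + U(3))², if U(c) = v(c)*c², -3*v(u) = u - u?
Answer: 6561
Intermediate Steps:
v(u) = 0 (v(u) = -(u - u)/3 = -⅓*0 = 0)
U(c) = 0 (U(c) = 0*c² = 0)
((w - 3*2)² + U(3))² = ((-3 - 3*2)² + 0)² = ((-3 - 6)² + 0)² = ((-9)² + 0)² = (81 + 0)² = 81² = 6561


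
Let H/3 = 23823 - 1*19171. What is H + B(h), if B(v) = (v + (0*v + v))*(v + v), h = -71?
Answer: 34120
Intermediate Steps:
H = 13956 (H = 3*(23823 - 1*19171) = 3*(23823 - 19171) = 3*4652 = 13956)
B(v) = 4*v² (B(v) = (v + (0 + v))*(2*v) = (v + v)*(2*v) = (2*v)*(2*v) = 4*v²)
H + B(h) = 13956 + 4*(-71)² = 13956 + 4*5041 = 13956 + 20164 = 34120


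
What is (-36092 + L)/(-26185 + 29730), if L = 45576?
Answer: 9484/3545 ≈ 2.6753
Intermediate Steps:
(-36092 + L)/(-26185 + 29730) = (-36092 + 45576)/(-26185 + 29730) = 9484/3545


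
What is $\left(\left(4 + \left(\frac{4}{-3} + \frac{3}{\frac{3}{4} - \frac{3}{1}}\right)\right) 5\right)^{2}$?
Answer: $\frac{400}{9} \approx 44.444$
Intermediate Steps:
$\left(\left(4 + \left(\frac{4}{-3} + \frac{3}{\frac{3}{4} - \frac{3}{1}}\right)\right) 5\right)^{2} = \left(\left(4 + \left(4 \left(- \frac{1}{3}\right) + \frac{3}{3 \cdot \frac{1}{4} - 3}\right)\right) 5\right)^{2} = \left(\left(4 - \left(\frac{4}{3} - \frac{3}{\frac{3}{4} - 3}\right)\right) 5\right)^{2} = \left(\left(4 - \left(\frac{4}{3} - \frac{3}{- \frac{9}{4}}\right)\right) 5\right)^{2} = \left(\left(4 + \left(- \frac{4}{3} + 3 \left(- \frac{4}{9}\right)\right)\right) 5\right)^{2} = \left(\left(4 - \frac{8}{3}\right) 5\right)^{2} = \left(\frac{4}{3} \cdot 5\right)^{2} = \left(\frac{20}{3}\right)^{2} = \frac{400}{9}$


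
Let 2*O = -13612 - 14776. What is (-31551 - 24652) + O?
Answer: -70397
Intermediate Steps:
O = -14194 (O = (-13612 - 14776)/2 = (1/2)*(-28388) = -14194)
(-31551 - 24652) + O = (-31551 - 24652) - 14194 = -56203 - 14194 = -70397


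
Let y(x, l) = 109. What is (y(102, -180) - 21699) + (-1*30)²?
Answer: -20690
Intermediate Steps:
(y(102, -180) - 21699) + (-1*30)² = (109 - 21699) + (-1*30)² = -21590 + (-30)² = -21590 + 900 = -20690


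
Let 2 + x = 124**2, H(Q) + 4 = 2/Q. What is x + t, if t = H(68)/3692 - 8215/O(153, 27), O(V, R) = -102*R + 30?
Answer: 1314497459627/85484568 ≈ 15377.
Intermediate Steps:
H(Q) = -4 + 2/Q
O(V, R) = 30 - 102*R
t = 257711195/85484568 (t = (-4 + 2/68)/3692 - 8215/(30 - 102*27) = (-4 + 2*(1/68))*(1/3692) - 8215/(30 - 2754) = (-4 + 1/34)*(1/3692) - 8215/(-2724) = -135/34*1/3692 - 8215*(-1/2724) = -135/125528 + 8215/2724 = 257711195/85484568 ≈ 3.0147)
x = 15374 (x = -2 + 124**2 = -2 + 15376 = 15374)
x + t = 15374 + 257711195/85484568 = 1314497459627/85484568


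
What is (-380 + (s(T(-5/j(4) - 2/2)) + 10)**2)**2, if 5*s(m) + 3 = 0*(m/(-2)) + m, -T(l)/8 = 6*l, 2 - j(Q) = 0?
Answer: 2157961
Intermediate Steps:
j(Q) = 2 (j(Q) = 2 - 1*0 = 2 + 0 = 2)
T(l) = -48*l
s(m) = -3/5 + m/5 (s(m) = -3/5 + (0*(m/(-2)) + m)/5 = -3/5 + (0*(m*(-1/2)) + m)/5 = -3/5 + (0*(-m/2) + m)/5 = -3/5 + (0 + m)/5 = -3/5 + m/5)
(-380 + (s(T(-5/j(4) - 2/2)) + 10)**2)**2 = (-380 + ((-3/5 + (-48*(-5/2 - 2/2))/5) + 10)**2)**2 = (-380 + ((-3/5 + (-48*(-5*1/2 - 2*1/2))/5) + 10)**2)**2 = (-380 + ((-3/5 + (-48*(-5/2 - 1))/5) + 10)**2)**2 = (-380 + ((-3/5 + (-48*(-7/2))/5) + 10)**2)**2 = (-380 + ((-3/5 + (1/5)*168) + 10)**2)**2 = (-380 + ((-3/5 + 168/5) + 10)**2)**2 = (-380 + (33 + 10)**2)**2 = (-380 + 43**2)**2 = (-380 + 1849)**2 = 1469**2 = 2157961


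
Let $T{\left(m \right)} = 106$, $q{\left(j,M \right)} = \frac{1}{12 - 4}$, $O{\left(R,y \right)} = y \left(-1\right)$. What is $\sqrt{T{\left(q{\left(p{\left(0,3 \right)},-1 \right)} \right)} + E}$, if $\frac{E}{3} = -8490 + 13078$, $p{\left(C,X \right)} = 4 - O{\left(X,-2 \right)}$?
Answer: $\sqrt{13870} \approx 117.77$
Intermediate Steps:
$O{\left(R,y \right)} = - y$
$p{\left(C,X \right)} = 2$ ($p{\left(C,X \right)} = 4 - \left(-1\right) \left(-2\right) = 4 - 2 = 2$)
$q{\left(j,M \right)} = \frac{1}{8}$
$E = 13764$ ($E = 3 \left(-8490 + 13078\right) = 3 \cdot 4588 = 13764$)
$\sqrt{T{\left(q{\left(p{\left(0,3 \right)},-1 \right)} \right)} + E} = \sqrt{106 + 13764} = \sqrt{13870}$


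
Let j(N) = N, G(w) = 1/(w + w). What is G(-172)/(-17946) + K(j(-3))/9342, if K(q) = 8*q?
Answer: -2743571/1068002352 ≈ -0.0025689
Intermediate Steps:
G(w) = 1/(2*w)
G(-172)/(-17946) + K(j(-3))/9342 = ((½)/(-172))/(-17946) + (8*(-3))/9342 = ((½)*(-1/172))*(-1/17946) - 24*1/9342 = -1/344*(-1/17946) - 4/1557 = 1/6173424 - 4/1557 = -2743571/1068002352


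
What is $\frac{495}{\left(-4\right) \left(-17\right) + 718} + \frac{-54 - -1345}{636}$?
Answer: $\frac{221591}{83316} \approx 2.6596$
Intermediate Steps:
$\frac{495}{\left(-4\right) \left(-17\right) + 718} + \frac{-54 - -1345}{636} = \frac{495}{68 + 718} + \left(-54 + 1345\right) \frac{1}{636} = \frac{495}{786} + 1291 \cdot \frac{1}{636} = 495 \cdot \frac{1}{786} + \frac{1291}{636} = \frac{165}{262} + \frac{1291}{636} = \frac{221591}{83316}$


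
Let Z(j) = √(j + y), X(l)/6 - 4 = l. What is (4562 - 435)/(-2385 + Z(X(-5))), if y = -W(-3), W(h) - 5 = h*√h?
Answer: -4127/(2385 - √(-11 + 3*I*√3)) ≈ -1.7309 - 0.0024708*I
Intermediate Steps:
W(h) = 5 + h^(3/2) (W(h) = 5 + h*√h = 5 + h^(3/2))
X(l) = 24 + 6*l
y = -5 + 3*I*√3 (y = -(5 + (-3)^(3/2)) = -(5 - 3*I*√3) = -5 + 3*I*√3 ≈ -5.0 + 5.1962*I)
Z(j) = √(-5 + j + 3*I*√3) (Z(j) = √(j + (-5 + 3*I*√3)) = √(-5 + j + 3*I*√3))
(4562 - 435)/(-2385 + Z(X(-5))) = (4562 - 435)/(-2385 + √(-5 + (24 + 6*(-5)) + 3*I*√3)) = 4127/(-2385 + √(-5 + (24 - 30) + 3*I*√3)) = 4127/(-2385 + √(-5 - 6 + 3*I*√3)) = 4127/(-2385 + √(-11 + 3*I*√3))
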